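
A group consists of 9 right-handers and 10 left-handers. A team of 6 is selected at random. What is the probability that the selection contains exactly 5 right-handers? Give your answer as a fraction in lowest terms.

15/323

Total number of selections: C(19,6) = 27132.
Selections with exactly 5 right-handers: choose 5 of the 9 right-handers and 1 of the 10 left-handers, C(9,5)·C(10,1) = 126·10 = 1260.
Probability = 1260/27132 = 15/323.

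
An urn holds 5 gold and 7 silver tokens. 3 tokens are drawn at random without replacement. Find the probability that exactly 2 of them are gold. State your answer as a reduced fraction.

7/22

The sample space is all 3-subsets of the 12: C(12,3) = 220.
Selections with exactly 2 gold: choose 2 of the 5 gold and 1 of the 7 silver, C(5,2)·C(7,1) = 10·7 = 70.
Probability = 70/220 = 7/22.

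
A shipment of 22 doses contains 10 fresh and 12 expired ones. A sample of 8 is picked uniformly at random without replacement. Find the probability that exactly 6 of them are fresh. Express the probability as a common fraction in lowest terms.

There are C(22,8) = 319770 ways to choose 8 from 22.
Selections with exactly 6 fresh: choose 6 of the 10 fresh and 2 of the 12 expired, C(10,6)·C(12,2) = 210·66 = 13860.
Probability = 13860/319770 = 14/323.

14/323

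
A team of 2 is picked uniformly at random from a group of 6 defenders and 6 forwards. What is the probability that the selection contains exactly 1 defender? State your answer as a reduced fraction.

The sample space is all 2-subsets of the 12: C(12,2) = 66.
Selections with exactly 1 defender: choose 1 of the 6 defenders and 1 of the 6 forwards, C(6,1)·C(6,1) = 6·6 = 36.
Probability = 36/66 = 6/11.

6/11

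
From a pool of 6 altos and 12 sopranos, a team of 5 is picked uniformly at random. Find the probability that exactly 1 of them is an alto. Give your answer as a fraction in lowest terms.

There are C(18,5) = 8568 ways to choose 5 from 18.
Selections with exactly 1 alto: choose 1 of the 6 altos and 4 of the 12 sopranos, C(6,1)·C(12,4) = 6·495 = 2970.
Probability = 2970/8568 = 165/476.

165/476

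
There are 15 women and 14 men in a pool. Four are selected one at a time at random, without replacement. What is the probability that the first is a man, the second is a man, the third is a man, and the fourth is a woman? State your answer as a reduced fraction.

5/87

Multiply the conditional probabilities at each draw: 14/29 · 13/28 · 12/27 · 15/26 = 32760/570024 = 5/87.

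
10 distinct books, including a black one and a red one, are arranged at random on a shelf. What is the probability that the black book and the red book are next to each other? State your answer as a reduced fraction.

There are 10! = 3628800 arrangements.
Treat the black book and the red book as a block: 9! arrangements of the blocks × 2 orders within the block = 2·362880 = 725760.
Probability = 725760/3628800 = 1/5.

1/5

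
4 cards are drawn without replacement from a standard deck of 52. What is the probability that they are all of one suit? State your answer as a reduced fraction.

44/4165

There are C(52,4) = 270725 possible 4-card hands.
Hands of one suit: 4 suits × C(13,4) = 4·715 = 2860.
Probability = 2860/270725 = 44/4165.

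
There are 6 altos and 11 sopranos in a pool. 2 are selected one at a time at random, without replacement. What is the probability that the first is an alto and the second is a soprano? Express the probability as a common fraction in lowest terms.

33/136

Multiply the conditional probabilities at each draw: 6/17 · 11/16 = 66/272 = 33/136.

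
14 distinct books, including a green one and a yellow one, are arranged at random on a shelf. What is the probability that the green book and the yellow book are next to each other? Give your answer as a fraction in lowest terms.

There are 14! = 87178291200 arrangements.
Treat the green book and the yellow book as a block: 13! arrangements of the blocks × 2 orders within the block = 2·6227020800 = 12454041600.
Probability = 12454041600/87178291200 = 1/7.

1/7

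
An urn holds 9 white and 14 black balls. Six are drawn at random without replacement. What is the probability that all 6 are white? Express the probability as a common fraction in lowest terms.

4/4807

There are C(23,6) = 100947 possible selections.
Selections with all white: C(9,6) = 84.
Probability = 84/100947 = 4/4807.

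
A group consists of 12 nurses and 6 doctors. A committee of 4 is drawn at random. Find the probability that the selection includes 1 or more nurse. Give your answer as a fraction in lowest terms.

There are C(18,4) = 3060 ways to choose the 4.
The complement is all 4 are doctors: C(6,4) = 15.
Probability = 1 − 15/3060 = 3045/3060 = 203/204.

203/204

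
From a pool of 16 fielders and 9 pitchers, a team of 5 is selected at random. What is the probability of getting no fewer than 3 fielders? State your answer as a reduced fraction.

974/1265

There are C(25,5) = 53130 ways to choose the 5.
Favorable selections (no fewer than 3 fielders): C(16,3)·C(9,2) + C(16,4)·C(9,1) + C(16,5)·C(9,0) = 20160 + 16380 + 4368 = 40908.
Probability = 40908/53130 = 974/1265.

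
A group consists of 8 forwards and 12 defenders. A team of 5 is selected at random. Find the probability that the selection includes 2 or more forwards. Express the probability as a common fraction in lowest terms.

Total selections: C(20,5) = 15504.
Count the complement (fewer than 2 forwards): C(8,0)·C(12,5) + C(8,1)·C(12,4) = 792 + 3960 = 4752.
Probability = 1 − 4752/15504 = 10752/15504 = 224/323.

224/323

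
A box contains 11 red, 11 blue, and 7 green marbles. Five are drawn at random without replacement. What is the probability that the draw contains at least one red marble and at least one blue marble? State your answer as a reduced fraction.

968/1131

There are C(29,5) = 118755 possible draws.
By inclusion-exclusion on the complements, draws missing all red or all blue: C(18,5) + C(18,5) − C(7,5) = 8568 + 8568 − 21 = 17115.
So draws with at least one of each: 118755 − 17115 = 101640, probability 101640/118755 = 968/1131.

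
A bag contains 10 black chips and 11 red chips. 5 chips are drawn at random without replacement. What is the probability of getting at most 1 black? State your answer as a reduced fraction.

There are C(21,5) = 20349 ways to choose the 5.
Favorable selections (at most 1 black): C(10,0)·C(11,5) + C(10,1)·C(11,4) = 462 + 3300 = 3762.
Probability = 3762/20349 = 22/119.

22/119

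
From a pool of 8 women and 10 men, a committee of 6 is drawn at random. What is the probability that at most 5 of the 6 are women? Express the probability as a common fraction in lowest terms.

Total selections: C(18,6) = 18564.
Favorable selections (at most 5 women): C(8,0)·C(10,6) + C(8,1)·C(10,5) + C(8,2)·C(10,4) + C(8,3)·C(10,3) + C(8,4)·C(10,2) + C(8,5)·C(10,1) = 210 + 2016 + 5880 + 6720 + 3150 + 560 = 18536.
Probability = 18536/18564 = 662/663.

662/663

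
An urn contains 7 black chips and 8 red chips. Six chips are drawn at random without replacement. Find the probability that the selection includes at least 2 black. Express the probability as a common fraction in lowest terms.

131/143

There are C(15,6) = 5005 ways to choose the 6.
Count the complement (fewer than 2 black): C(7,0)·C(8,6) + C(7,1)·C(8,5) = 28 + 392 = 420.
Probability = 1 − 420/5005 = 4585/5005 = 131/143.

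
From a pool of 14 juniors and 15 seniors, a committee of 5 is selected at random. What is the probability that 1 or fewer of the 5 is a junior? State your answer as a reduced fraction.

27/145

There are C(29,5) = 118755 ways to choose the 5.
Favorable selections (1 or fewer junior): C(14,0)·C(15,5) + C(14,1)·C(15,4) = 3003 + 19110 = 22113.
Probability = 22113/118755 = 27/145.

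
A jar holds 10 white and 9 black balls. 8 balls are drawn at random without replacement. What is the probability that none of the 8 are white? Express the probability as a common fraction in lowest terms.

1/8398

There are C(19,8) = 75582 possible selections.
Selections with no white (all black): C(9,8) = 9.
Probability = 9/75582 = 1/8398.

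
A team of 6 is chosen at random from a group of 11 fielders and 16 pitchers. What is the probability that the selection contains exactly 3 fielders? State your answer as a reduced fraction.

280/897

Total number of selections: C(27,6) = 296010.
Selections with exactly 3 fielders: choose 3 of the 11 fielders and 3 of the 16 pitchers, C(11,3)·C(16,3) = 165·560 = 92400.
Probability = 92400/296010 = 280/897.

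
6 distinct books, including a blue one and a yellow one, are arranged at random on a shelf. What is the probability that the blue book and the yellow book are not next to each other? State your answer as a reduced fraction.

There are 6! = 720 arrangements.
Arrangements with the blue book and the yellow book adjacent: 2·5! = 240.
So not adjacent: 720 − 240 = 480, probability 480/720 = 2/3.

2/3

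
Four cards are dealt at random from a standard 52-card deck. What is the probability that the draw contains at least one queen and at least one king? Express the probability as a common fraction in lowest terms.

1332/20825

There are C(52,4) = 270725 possible draws.
By inclusion-exclusion on the complements, draws missing all queens or all kings: C(48,4) + C(48,4) − C(44,4) = 194580 + 194580 − 135751 = 253409.
So draws with at least one of each: 270725 − 253409 = 17316, probability 17316/270725 = 1332/20825.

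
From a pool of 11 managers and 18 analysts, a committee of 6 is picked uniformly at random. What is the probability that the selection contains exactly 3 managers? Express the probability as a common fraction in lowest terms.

The sample space is all 6-subsets of the 29: C(29,6) = 475020.
Selections with exactly 3 managers: choose 3 of the 11 managers and 3 of the 18 analysts, C(11,3)·C(18,3) = 165·816 = 134640.
Probability = 134640/475020 = 748/2639.

748/2639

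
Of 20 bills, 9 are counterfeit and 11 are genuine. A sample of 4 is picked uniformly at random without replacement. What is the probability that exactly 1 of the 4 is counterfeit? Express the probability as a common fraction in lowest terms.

99/323

There are C(20,4) = 4845 ways to choose 4 from 20.
Selections with exactly 1 counterfeit: choose 1 of the 9 counterfeit and 3 of the 11 genuine, C(9,1)·C(11,3) = 9·165 = 1485.
Probability = 1485/4845 = 99/323.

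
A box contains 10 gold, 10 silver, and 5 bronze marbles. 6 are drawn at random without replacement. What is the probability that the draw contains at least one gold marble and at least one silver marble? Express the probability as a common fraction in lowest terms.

There are C(25,6) = 177100 possible draws.
By inclusion-exclusion on the complements, draws missing all gold or all silver: C(15,6) + C(15,6) − C(5,6) = 5005 + 5005 − 0 = 10010.
So draws with at least one of each: 177100 − 10010 = 167090, probability 167090/177100 = 217/230.

217/230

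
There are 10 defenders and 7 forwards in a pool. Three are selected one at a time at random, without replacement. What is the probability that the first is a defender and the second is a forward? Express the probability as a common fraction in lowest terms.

35/136

Multiply the conditional probabilities at each draw: 10/17 · 7/16 = 70/272 = 35/136.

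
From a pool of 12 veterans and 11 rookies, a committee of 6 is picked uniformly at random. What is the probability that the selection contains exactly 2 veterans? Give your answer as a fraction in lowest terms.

660/3059

The sample space is all 6-subsets of the 23: C(23,6) = 100947.
Selections with exactly 2 veterans: choose 2 of the 12 veterans and 4 of the 11 rookies, C(12,2)·C(11,4) = 66·330 = 21780.
Probability = 21780/100947 = 660/3059.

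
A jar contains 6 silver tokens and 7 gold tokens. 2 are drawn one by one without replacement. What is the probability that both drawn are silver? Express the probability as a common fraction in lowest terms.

Multiply the conditional probabilities at each draw: 6/13 · 5/12 = 30/156 = 5/26.

5/26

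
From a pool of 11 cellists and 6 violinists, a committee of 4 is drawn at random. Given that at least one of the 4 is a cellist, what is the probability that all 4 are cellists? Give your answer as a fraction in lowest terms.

Work in counts. Selections with at least one cellist: C(17,4) − C(6,4) = 2380 − 15 = 2365.
Of those, selections where all 4 are cellists: C(11,4) = 330.
Conditional probability = 330/2365 = 6/43.

6/43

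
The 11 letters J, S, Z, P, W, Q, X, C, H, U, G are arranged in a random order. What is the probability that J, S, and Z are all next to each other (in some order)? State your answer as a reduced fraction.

There are 11! = 39916800 arrangements.
Treat the three as one block: 9! placements × 3! orders within the block = 362880·6 = 2177280.
Probability = 2177280/39916800 = 3/55.

3/55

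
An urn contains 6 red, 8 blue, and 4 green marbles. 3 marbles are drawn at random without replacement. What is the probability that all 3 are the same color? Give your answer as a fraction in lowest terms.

5/51

There are C(18,3) = 816 ways to draw 3 marbles.
All same color: C(6,3) + C(8,3) + C(4,3) = 20 + 56 + 4 = 80.
Probability = 80/816 = 5/51.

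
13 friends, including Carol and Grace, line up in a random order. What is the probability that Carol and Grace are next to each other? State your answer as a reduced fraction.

2/13

There are 13! = 6227020800 arrangements.
Treat Carol and Grace as a block: 12! arrangements of the blocks × 2 orders within the block = 2·479001600 = 958003200.
Probability = 958003200/6227020800 = 2/13.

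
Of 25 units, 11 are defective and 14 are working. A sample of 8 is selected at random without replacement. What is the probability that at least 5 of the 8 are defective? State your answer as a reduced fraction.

1303/6555

There are C(25,8) = 1081575 ways to choose the 8.
Favorable selections (at least 5 defective): C(11,5)·C(14,3) + C(11,6)·C(14,2) + C(11,7)·C(14,1) + C(11,8)·C(14,0) = 168168 + 42042 + 4620 + 165 = 214995.
Probability = 214995/1081575 = 1303/6555.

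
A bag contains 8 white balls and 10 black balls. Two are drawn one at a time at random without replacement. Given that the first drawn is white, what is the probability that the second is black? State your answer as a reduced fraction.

10/17

After removing one white, 17 remain: 7 white and 10 black.
So the probability the next is black is 10/17.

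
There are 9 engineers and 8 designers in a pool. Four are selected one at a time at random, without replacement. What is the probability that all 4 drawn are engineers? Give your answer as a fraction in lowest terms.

Multiply the conditional probabilities at each draw: 9/17 · 8/16 · 7/15 · 6/14 = 3024/57120 = 9/170.

9/170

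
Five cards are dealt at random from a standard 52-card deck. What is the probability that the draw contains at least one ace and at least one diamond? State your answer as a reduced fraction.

229297/866320

There are C(52,5) = 2598960 possible draws.
By inclusion-exclusion on the complements, draws missing all aces or all diamonds: C(48,5) + C(39,5) − C(36,5) = 1712304 + 575757 − 376992 = 1911069.
So draws with at least one of each: 2598960 − 1911069 = 687891, probability 687891/2598960 = 229297/866320.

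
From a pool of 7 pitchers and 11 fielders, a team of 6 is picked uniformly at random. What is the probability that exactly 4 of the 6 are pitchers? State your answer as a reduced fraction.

There are C(18,6) = 18564 ways to choose 6 from 18.
Selections with exactly 4 pitchers: choose 4 of the 7 pitchers and 2 of the 11 fielders, C(7,4)·C(11,2) = 35·55 = 1925.
Probability = 1925/18564 = 275/2652.

275/2652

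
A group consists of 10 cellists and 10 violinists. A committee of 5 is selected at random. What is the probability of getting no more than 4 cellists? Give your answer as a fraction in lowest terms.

1271/1292

There are C(20,5) = 15504 ways to choose the 5.
The complement is exactly 5 cellists: C(10,5)·C(10,0) = 252.
Probability = 1 − 252/15504 = 15252/15504 = 1271/1292.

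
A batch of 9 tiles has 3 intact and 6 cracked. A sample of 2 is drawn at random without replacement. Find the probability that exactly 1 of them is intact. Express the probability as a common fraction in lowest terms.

The sample space is all 2-subsets of the 9: C(9,2) = 36.
Selections with exactly 1 intact: choose 1 of the 3 intact and 1 of the 6 cracked, C(3,1)·C(6,1) = 3·6 = 18.
Probability = 18/36 = 1/2.

1/2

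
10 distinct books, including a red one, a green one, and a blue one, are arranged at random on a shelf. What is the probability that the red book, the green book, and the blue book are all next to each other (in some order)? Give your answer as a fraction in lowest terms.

There are 10! = 3628800 arrangements.
Treat the three as one block: 8! placements × 3! orders within the block = 40320·6 = 241920.
Probability = 241920/3628800 = 1/15.

1/15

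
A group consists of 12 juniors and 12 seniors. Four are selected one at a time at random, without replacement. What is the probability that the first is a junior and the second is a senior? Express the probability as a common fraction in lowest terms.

6/23

Multiply the conditional probabilities at each draw: 12/24 · 12/23 = 144/552 = 6/23.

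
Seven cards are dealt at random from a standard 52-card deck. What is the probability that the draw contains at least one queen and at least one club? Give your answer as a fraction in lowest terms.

53122231/133784560

There are C(52,7) = 133784560 possible draws.
By inclusion-exclusion on the complements, draws missing all queens or all clubs: C(48,7) + C(39,7) − C(36,7) = 73629072 + 15380937 − 8347680 = 80662329.
So draws with at least one of each: 133784560 − 80662329 = 53122231, probability 53122231/133784560.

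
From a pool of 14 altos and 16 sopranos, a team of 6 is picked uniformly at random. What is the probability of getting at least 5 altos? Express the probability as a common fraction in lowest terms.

There are C(30,6) = 593775 ways to choose the 6.
Favorable selections (at least 5 altos): C(14,5)·C(16,1) + C(14,6)·C(16,0) = 32032 + 3003 = 35035.
Probability = 35035/593775 = 77/1305.

77/1305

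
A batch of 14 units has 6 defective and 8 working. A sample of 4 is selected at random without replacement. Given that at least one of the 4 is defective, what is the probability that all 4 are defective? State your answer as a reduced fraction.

15/931

Work in counts. Selections with at least one defective: C(14,4) − C(8,4) = 1001 − 70 = 931.
Of those, selections where all 4 are defective: C(6,4) = 15.
Conditional probability = 15/931.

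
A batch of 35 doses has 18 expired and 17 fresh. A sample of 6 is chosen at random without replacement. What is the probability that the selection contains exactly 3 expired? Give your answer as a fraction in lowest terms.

There are C(35,6) = 1623160 ways to choose 6 from 35.
Selections with exactly 3 expired: choose 3 of the 18 expired and 3 of the 17 fresh, C(18,3)·C(17,3) = 816·680 = 554880.
Probability = 554880/1623160 = 816/2387.

816/2387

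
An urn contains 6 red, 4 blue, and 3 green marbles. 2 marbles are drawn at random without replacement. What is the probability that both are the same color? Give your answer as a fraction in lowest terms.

There are C(13,2) = 78 ways to draw 2 marbles.
All same color: C(6,2) + C(4,2) + C(3,2) = 15 + 6 + 3 = 24.
Probability = 24/78 = 4/13.

4/13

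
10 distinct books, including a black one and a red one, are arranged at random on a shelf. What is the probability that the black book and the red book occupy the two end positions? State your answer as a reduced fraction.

There are 10! = 3628800 arrangements.
Place the black book and the red book at the ends in 2 ways, arrange the remaining 8 in 8! = 40320 ways: 2·40320 = 80640.
Probability = 80640/3628800 = 1/45.

1/45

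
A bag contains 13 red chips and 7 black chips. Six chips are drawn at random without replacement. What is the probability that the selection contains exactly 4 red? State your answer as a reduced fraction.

Total number of selections: C(20,6) = 38760.
Selections with exactly 4 red: choose 4 of the 13 red and 2 of the 7 black, C(13,4)·C(7,2) = 715·21 = 15015.
Probability = 15015/38760 = 1001/2584.

1001/2584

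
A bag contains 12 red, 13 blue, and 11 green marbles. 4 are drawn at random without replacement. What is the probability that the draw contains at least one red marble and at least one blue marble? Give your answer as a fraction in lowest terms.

3614/5355

There are C(36,4) = 58905 possible draws.
By inclusion-exclusion on the complements, draws missing all red or all blue: C(24,4) + C(23,4) − C(11,4) = 10626 + 8855 − 330 = 19151.
So draws with at least one of each: 58905 − 19151 = 39754, probability 39754/58905 = 3614/5355.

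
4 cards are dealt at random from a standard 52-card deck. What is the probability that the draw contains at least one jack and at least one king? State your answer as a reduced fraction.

1332/20825

There are C(52,4) = 270725 possible draws.
By inclusion-exclusion on the complements, draws missing all jacks or all kings: C(48,4) + C(48,4) − C(44,4) = 194580 + 194580 − 135751 = 253409.
So draws with at least one of each: 270725 − 253409 = 17316, probability 17316/270725 = 1332/20825.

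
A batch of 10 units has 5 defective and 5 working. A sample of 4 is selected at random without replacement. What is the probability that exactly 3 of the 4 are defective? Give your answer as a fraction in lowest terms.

Total number of selections: C(10,4) = 210.
Selections with exactly 3 defective: choose 3 of the 5 defective and 1 of the 5 working, C(5,3)·C(5,1) = 10·5 = 50.
Probability = 50/210 = 5/21.

5/21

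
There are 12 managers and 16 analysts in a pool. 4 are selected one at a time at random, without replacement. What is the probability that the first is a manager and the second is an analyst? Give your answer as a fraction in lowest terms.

Multiply the conditional probabilities at each draw: 12/28 · 16/27 = 192/756 = 16/63.

16/63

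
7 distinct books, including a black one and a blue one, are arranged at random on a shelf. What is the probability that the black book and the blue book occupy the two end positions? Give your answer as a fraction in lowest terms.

1/21

There are 7! = 5040 arrangements.
Place the black book and the blue book at the ends in 2 ways, arrange the remaining 5 in 5! = 120 ways: 2·120 = 240.
Probability = 240/5040 = 1/21.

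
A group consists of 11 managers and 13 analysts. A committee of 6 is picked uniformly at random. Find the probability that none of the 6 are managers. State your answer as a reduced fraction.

There are C(24,6) = 134596 possible selections.
Selections with no managers (all analysts): C(13,6) = 1716.
Probability = 1716/134596 = 39/3059.

39/3059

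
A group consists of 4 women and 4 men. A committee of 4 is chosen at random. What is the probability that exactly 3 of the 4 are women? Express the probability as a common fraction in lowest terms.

The sample space is all 4-subsets of the 8: C(8,4) = 70.
Selections with exactly 3 women: choose 3 of the 4 women and 1 of the 4 men, C(4,3)·C(4,1) = 4·4 = 16.
Probability = 16/70 = 8/35.

8/35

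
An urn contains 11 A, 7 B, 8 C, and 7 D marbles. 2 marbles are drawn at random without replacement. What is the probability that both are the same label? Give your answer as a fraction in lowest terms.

There are C(33,2) = 528 ways to draw 2 marbles.
All same label: C(11,2) + C(7,2) + C(8,2) + C(7,2) = 55 + 21 + 28 + 21 = 125.
Probability = 125/528.

125/528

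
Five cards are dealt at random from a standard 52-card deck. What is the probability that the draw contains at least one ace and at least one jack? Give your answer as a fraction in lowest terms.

There are C(52,5) = 2598960 possible draws.
By inclusion-exclusion on the complements, draws missing all aces or all jacks: C(48,5) + C(48,5) − C(44,5) = 1712304 + 1712304 − 1086008 = 2338600.
So draws with at least one of each: 2598960 − 2338600 = 260360, probability 260360/2598960 = 6509/64974.

6509/64974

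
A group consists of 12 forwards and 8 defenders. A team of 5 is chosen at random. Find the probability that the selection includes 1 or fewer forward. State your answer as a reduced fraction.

Total selections: C(20,5) = 15504.
Favorable selections (1 or fewer forward): C(12,0)·C(8,5) + C(12,1)·C(8,4) = 56 + 840 = 896.
Probability = 896/15504 = 56/969.

56/969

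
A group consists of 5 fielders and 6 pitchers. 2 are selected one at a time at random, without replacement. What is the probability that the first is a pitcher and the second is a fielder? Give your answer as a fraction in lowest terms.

3/11

Multiply the conditional probabilities at each draw: 6/11 · 5/10 = 30/110 = 3/11.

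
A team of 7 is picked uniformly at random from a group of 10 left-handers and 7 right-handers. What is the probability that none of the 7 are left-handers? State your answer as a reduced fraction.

1/19448

There are C(17,7) = 19448 possible selections.
Selections with no left-handers (all right-handers): C(7,7) = 1.
Probability = 1/19448.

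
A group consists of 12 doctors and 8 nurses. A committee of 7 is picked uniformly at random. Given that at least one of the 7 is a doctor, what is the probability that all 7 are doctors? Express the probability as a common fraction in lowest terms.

99/9689

Work in counts. Selections with at least one doctor: C(20,7) − C(8,7) = 77520 − 8 = 77512.
Of those, selections where all 7 are doctors: C(12,7) = 792.
Conditional probability = 792/77512 = 99/9689.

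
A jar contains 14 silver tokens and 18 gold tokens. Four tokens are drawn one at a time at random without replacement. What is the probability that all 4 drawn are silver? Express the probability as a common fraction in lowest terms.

1001/35960

Multiply the conditional probabilities at each draw: 14/32 · 13/31 · 12/30 · 11/29 = 24024/863040 = 1001/35960.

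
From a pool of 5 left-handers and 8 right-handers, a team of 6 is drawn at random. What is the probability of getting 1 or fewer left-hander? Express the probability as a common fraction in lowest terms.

7/39

There are C(13,6) = 1716 ways to choose the 6.
Favorable selections (1 or fewer left-hander): C(5,0)·C(8,6) + C(5,1)·C(8,5) = 28 + 280 = 308.
Probability = 308/1716 = 7/39.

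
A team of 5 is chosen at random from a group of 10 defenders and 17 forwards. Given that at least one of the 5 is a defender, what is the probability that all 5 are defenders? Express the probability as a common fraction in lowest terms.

126/37271

Work in counts. Selections with at least one defender: C(27,5) − C(17,5) = 80730 − 6188 = 74542.
Of those, selections where all 5 are defenders: C(10,5) = 252.
Conditional probability = 252/74542 = 126/37271.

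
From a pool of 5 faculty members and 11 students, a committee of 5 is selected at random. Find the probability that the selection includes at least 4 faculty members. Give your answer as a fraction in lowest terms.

1/78

There are C(16,5) = 4368 ways to choose the 5.
Favorable selections (at least 4 faculty members): C(5,4)·C(11,1) + C(5,5)·C(11,0) = 55 + 1 = 56.
Probability = 56/4368 = 1/78.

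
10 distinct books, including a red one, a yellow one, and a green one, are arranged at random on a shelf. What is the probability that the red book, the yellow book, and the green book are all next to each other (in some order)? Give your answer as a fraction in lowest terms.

1/15

There are 10! = 3628800 arrangements.
Treat the three as one block: 8! placements × 3! orders within the block = 40320·6 = 241920.
Probability = 241920/3628800 = 1/15.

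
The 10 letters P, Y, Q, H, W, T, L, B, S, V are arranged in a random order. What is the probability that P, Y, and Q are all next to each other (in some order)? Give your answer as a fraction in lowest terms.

1/15

There are 10! = 3628800 arrangements.
Treat the three as one block: 8! placements × 3! orders within the block = 40320·6 = 241920.
Probability = 241920/3628800 = 1/15.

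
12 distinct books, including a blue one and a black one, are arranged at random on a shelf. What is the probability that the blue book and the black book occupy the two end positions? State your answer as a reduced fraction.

There are 12! = 479001600 arrangements.
Place the blue book and the black book at the ends in 2 ways, arrange the remaining 10 in 10! = 3628800 ways: 2·3628800 = 7257600.
Probability = 7257600/479001600 = 1/66.

1/66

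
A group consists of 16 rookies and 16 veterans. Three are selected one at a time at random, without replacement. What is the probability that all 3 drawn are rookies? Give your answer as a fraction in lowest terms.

7/62

Multiply the conditional probabilities at each draw: 16/32 · 15/31 · 14/30 = 3360/29760 = 7/62.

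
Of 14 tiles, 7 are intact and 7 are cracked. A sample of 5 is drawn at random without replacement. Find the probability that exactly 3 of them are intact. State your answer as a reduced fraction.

105/286

There are C(14,5) = 2002 ways to choose 5 from 14.
Selections with exactly 3 intact: choose 3 of the 7 intact and 2 of the 7 cracked, C(7,3)·C(7,2) = 35·21 = 735.
Probability = 735/2002 = 105/286.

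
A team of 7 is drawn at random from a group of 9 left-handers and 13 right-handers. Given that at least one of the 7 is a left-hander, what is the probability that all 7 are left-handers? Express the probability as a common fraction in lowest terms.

3/14069

Work in counts. Selections with at least one left-hander: C(22,7) − C(13,7) = 170544 − 1716 = 168828.
Of those, selections where all 7 are left-handers: C(9,7) = 36.
Conditional probability = 36/168828 = 3/14069.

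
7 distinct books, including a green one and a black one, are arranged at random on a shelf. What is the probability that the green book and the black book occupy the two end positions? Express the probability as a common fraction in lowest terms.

There are 7! = 5040 arrangements.
Place the green book and the black book at the ends in 2 ways, arrange the remaining 5 in 5! = 120 ways: 2·120 = 240.
Probability = 240/5040 = 1/21.

1/21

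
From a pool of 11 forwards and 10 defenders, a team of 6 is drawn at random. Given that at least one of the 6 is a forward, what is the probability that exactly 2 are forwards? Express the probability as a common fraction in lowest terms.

Work in counts. Selections with at least one forward: C(21,6) − C(10,6) = 54264 − 210 = 54054.
Of those, selections where exactly 2 are forwards: C(11,2)·C(10,4) = 55·210 = 11550.
Conditional probability = 11550/54054 = 25/117.

25/117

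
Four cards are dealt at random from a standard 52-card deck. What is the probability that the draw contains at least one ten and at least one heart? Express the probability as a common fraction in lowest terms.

52799/270725

There are C(52,4) = 270725 possible draws.
By inclusion-exclusion on the complements, draws missing all tens or all hearts: C(48,4) + C(39,4) − C(36,4) = 194580 + 82251 − 58905 = 217926.
So draws with at least one of each: 270725 − 217926 = 52799, probability 52799/270725.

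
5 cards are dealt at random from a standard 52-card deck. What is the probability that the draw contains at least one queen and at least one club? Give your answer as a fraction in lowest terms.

229297/866320

There are C(52,5) = 2598960 possible draws.
By inclusion-exclusion on the complements, draws missing all queens or all clubs: C(48,5) + C(39,5) − C(36,5) = 1712304 + 575757 − 376992 = 1911069.
So draws with at least one of each: 2598960 − 1911069 = 687891, probability 687891/2598960 = 229297/866320.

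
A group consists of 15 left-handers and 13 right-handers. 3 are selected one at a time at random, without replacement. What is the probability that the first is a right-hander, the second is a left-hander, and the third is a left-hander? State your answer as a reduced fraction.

5/36

Multiply the conditional probabilities at each draw: 13/28 · 15/27 · 14/26 = 2730/19656 = 5/36.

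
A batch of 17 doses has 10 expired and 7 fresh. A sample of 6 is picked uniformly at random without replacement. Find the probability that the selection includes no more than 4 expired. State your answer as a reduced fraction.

Total selections: C(17,6) = 12376.
Count the complement (more than 4 expired): C(10,5)·C(7,1) + C(10,6)·C(7,0) = 1764 + 210 = 1974.
Probability = 1 − 1974/12376 = 10402/12376 = 743/884.

743/884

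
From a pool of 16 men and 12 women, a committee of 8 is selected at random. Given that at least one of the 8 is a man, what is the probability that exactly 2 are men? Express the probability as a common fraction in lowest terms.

Work in counts. Selections with at least one man: C(28,8) − C(12,8) = 3108105 − 495 = 3107610.
Of those, selections where exactly 2 are men: C(16,2)·C(12,6) = 120·924 = 110880.
Conditional probability = 110880/3107610 = 112/3139.

112/3139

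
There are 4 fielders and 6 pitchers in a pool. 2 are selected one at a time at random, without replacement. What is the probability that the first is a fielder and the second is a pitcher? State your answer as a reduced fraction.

Multiply the conditional probabilities at each draw: 4/10 · 6/9 = 24/90 = 4/15.

4/15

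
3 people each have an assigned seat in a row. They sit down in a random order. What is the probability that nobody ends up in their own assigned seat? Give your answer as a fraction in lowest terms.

There are 3! = 6 seatings.
By inclusion-exclusion, seatings with no fixed points: C(3,0)·3! − C(3,1)·2! + C(3,2)·1! − C(3,3)·0! = 2.
Probability = 2/6 = 1/3.

1/3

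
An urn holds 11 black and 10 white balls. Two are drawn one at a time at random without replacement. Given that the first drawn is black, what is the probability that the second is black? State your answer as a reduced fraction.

1/2

After removing one black, 20 remain: 10 black and 10 white.
So the probability the next is black is 10/20 = 1/2.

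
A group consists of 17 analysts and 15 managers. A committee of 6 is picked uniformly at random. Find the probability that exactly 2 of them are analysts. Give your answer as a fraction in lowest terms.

1105/5394

Total number of selections: C(32,6) = 906192.
Selections with exactly 2 analysts: choose 2 of the 17 analysts and 4 of the 15 managers, C(17,2)·C(15,4) = 136·1365 = 185640.
Probability = 185640/906192 = 1105/5394.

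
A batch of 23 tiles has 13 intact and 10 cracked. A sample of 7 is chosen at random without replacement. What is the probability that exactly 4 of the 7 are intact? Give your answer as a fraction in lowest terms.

2600/7429

Total number of selections: C(23,7) = 245157.
Selections with exactly 4 intact: choose 4 of the 13 intact and 3 of the 10 cracked, C(13,4)·C(10,3) = 715·120 = 85800.
Probability = 85800/245157 = 2600/7429.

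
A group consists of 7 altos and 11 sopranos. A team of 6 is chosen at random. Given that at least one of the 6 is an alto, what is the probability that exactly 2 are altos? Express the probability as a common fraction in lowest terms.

Work in counts. Selections with at least one alto: C(18,6) − C(11,6) = 18564 − 462 = 18102.
Of those, selections where exactly 2 are altos: C(7,2)·C(11,4) = 21·330 = 6930.
Conditional probability = 6930/18102 = 165/431.

165/431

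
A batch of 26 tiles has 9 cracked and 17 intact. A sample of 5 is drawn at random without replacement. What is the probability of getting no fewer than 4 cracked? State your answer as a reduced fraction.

567/16445

Total selections: C(26,5) = 65780.
Favorable selections (no fewer than 4 cracked): C(9,4)·C(17,1) + C(9,5)·C(17,0) = 2142 + 126 = 2268.
Probability = 2268/65780 = 567/16445.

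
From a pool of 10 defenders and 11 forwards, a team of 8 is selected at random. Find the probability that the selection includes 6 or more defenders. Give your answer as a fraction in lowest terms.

41/646

Total selections: C(21,8) = 203490.
Favorable selections (6 or more defenders): C(10,6)·C(11,2) + C(10,7)·C(11,1) + C(10,8)·C(11,0) = 11550 + 1320 + 45 = 12915.
Probability = 12915/203490 = 41/646.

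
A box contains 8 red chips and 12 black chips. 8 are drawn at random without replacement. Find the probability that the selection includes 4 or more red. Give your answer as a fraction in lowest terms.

There are C(20,8) = 125970 ways to choose the 8.
Count the complement (fewer than 4 red): C(8,0)·C(12,8) + C(8,1)·C(12,7) + C(8,2)·C(12,6) + C(8,3)·C(12,5) = 495 + 6336 + 25872 + 44352 = 77055.
Probability = 1 − 77055/125970 = 48915/125970 = 3261/8398.

3261/8398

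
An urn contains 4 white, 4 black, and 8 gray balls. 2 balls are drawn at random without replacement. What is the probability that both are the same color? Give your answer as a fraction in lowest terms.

1/3

There are C(16,2) = 120 ways to draw 2 balls.
All same color: C(4,2) + C(4,2) + C(8,2) = 6 + 6 + 28 = 40.
Probability = 40/120 = 1/3.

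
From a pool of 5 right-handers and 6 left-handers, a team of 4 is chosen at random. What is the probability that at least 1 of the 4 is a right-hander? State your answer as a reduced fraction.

Total selections: C(11,4) = 330.
Favorable selections (at least 1 right-hander): C(5,1)·C(6,3) + C(5,2)·C(6,2) + C(5,3)·C(6,1) + C(5,4)·C(6,0) = 100 + 150 + 60 + 5 = 315.
Probability = 315/330 = 21/22.

21/22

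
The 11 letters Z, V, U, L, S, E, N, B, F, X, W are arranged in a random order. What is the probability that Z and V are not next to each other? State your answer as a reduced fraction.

9/11

There are 11! = 39916800 arrangements.
Arrangements with Z and V adjacent: 2·10! = 7257600.
So not adjacent: 39916800 − 7257600 = 32659200, probability 32659200/39916800 = 9/11.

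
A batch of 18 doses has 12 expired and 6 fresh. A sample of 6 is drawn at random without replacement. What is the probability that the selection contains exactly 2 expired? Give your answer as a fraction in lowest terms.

165/3094

Total number of selections: C(18,6) = 18564.
Selections with exactly 2 expired: choose 2 of the 12 expired and 4 of the 6 fresh, C(12,2)·C(6,4) = 66·15 = 990.
Probability = 990/18564 = 165/3094.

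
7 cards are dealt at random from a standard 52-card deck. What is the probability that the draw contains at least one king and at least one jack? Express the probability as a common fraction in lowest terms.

There are C(52,7) = 133784560 possible draws.
By inclusion-exclusion on the complements, draws missing all kings or all jacks: C(48,7) + C(48,7) − C(44,7) = 73629072 + 73629072 − 38320568 = 108937576.
So draws with at least one of each: 133784560 − 108937576 = 24846984, probability 24846984/133784560 = 3105873/16723070.

3105873/16723070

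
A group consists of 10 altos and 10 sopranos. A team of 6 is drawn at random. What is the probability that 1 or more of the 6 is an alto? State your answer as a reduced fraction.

1285/1292

There are C(20,6) = 38760 ways to choose the 6.
The complement is all 6 are sopranos: C(10,6) = 210.
Probability = 1 − 210/38760 = 38550/38760 = 1285/1292.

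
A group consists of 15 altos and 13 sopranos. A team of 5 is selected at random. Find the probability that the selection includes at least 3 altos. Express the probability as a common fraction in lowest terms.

Total selections: C(28,5) = 98280.
Favorable selections (at least 3 altos): C(15,3)·C(13,2) + C(15,4)·C(13,1) + C(15,5)·C(13,0) = 35490 + 17745 + 3003 = 56238.
Probability = 56238/98280 = 103/180.

103/180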